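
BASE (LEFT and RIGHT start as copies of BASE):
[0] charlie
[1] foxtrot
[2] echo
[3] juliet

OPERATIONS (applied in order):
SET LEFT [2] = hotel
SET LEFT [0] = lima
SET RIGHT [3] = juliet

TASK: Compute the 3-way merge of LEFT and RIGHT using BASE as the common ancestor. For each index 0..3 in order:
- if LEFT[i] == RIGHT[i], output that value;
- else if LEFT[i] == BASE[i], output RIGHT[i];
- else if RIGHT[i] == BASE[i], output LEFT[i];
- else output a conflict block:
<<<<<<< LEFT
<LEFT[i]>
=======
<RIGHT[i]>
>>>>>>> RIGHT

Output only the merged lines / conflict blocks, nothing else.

Answer: lima
foxtrot
hotel
juliet

Derivation:
Final LEFT:  [lima, foxtrot, hotel, juliet]
Final RIGHT: [charlie, foxtrot, echo, juliet]
i=0: L=lima, R=charlie=BASE -> take LEFT -> lima
i=1: L=foxtrot R=foxtrot -> agree -> foxtrot
i=2: L=hotel, R=echo=BASE -> take LEFT -> hotel
i=3: L=juliet R=juliet -> agree -> juliet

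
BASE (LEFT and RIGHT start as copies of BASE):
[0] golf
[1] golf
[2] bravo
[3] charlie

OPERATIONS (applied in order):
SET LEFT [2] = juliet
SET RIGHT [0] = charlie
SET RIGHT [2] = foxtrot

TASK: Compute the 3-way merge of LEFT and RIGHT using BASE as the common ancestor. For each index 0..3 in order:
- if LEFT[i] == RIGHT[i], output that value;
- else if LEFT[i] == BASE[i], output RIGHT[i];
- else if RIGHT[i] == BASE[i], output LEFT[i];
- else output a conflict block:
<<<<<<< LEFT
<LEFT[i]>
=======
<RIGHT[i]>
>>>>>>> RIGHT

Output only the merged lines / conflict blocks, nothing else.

Answer: charlie
golf
<<<<<<< LEFT
juliet
=======
foxtrot
>>>>>>> RIGHT
charlie

Derivation:
Final LEFT:  [golf, golf, juliet, charlie]
Final RIGHT: [charlie, golf, foxtrot, charlie]
i=0: L=golf=BASE, R=charlie -> take RIGHT -> charlie
i=1: L=golf R=golf -> agree -> golf
i=2: BASE=bravo L=juliet R=foxtrot all differ -> CONFLICT
i=3: L=charlie R=charlie -> agree -> charlie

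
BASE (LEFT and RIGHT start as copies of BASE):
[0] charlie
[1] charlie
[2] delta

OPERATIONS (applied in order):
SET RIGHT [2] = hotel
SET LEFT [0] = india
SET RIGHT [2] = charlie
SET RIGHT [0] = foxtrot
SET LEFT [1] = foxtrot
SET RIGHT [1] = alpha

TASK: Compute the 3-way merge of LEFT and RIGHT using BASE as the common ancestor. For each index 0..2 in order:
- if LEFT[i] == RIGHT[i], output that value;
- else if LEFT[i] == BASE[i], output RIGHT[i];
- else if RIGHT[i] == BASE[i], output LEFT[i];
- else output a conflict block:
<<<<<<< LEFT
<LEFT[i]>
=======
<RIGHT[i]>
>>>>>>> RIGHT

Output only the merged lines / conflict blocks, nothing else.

Final LEFT:  [india, foxtrot, delta]
Final RIGHT: [foxtrot, alpha, charlie]
i=0: BASE=charlie L=india R=foxtrot all differ -> CONFLICT
i=1: BASE=charlie L=foxtrot R=alpha all differ -> CONFLICT
i=2: L=delta=BASE, R=charlie -> take RIGHT -> charlie

Answer: <<<<<<< LEFT
india
=======
foxtrot
>>>>>>> RIGHT
<<<<<<< LEFT
foxtrot
=======
alpha
>>>>>>> RIGHT
charlie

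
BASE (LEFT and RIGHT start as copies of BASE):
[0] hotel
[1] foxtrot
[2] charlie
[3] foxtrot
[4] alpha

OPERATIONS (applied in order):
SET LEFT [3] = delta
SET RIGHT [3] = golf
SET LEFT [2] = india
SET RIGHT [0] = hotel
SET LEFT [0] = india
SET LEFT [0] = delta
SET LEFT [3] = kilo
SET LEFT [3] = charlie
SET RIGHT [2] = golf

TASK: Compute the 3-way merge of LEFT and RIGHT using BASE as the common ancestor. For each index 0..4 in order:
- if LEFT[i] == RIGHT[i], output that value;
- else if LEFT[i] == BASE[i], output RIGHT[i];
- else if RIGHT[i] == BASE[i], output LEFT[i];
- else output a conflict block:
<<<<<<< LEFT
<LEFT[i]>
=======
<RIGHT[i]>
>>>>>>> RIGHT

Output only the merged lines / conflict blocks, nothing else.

Final LEFT:  [delta, foxtrot, india, charlie, alpha]
Final RIGHT: [hotel, foxtrot, golf, golf, alpha]
i=0: L=delta, R=hotel=BASE -> take LEFT -> delta
i=1: L=foxtrot R=foxtrot -> agree -> foxtrot
i=2: BASE=charlie L=india R=golf all differ -> CONFLICT
i=3: BASE=foxtrot L=charlie R=golf all differ -> CONFLICT
i=4: L=alpha R=alpha -> agree -> alpha

Answer: delta
foxtrot
<<<<<<< LEFT
india
=======
golf
>>>>>>> RIGHT
<<<<<<< LEFT
charlie
=======
golf
>>>>>>> RIGHT
alpha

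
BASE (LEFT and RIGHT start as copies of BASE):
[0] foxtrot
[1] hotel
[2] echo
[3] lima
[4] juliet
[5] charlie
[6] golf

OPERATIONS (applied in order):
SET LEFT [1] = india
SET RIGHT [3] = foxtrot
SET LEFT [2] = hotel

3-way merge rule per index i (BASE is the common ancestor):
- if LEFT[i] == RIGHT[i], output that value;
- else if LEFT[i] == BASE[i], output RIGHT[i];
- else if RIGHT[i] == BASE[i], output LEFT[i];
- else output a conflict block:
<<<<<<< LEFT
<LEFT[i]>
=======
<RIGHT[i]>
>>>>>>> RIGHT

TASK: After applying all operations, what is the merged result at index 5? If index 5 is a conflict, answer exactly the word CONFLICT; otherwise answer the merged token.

Answer: charlie

Derivation:
Final LEFT:  [foxtrot, india, hotel, lima, juliet, charlie, golf]
Final RIGHT: [foxtrot, hotel, echo, foxtrot, juliet, charlie, golf]
i=0: L=foxtrot R=foxtrot -> agree -> foxtrot
i=1: L=india, R=hotel=BASE -> take LEFT -> india
i=2: L=hotel, R=echo=BASE -> take LEFT -> hotel
i=3: L=lima=BASE, R=foxtrot -> take RIGHT -> foxtrot
i=4: L=juliet R=juliet -> agree -> juliet
i=5: L=charlie R=charlie -> agree -> charlie
i=6: L=golf R=golf -> agree -> golf
Index 5 -> charlie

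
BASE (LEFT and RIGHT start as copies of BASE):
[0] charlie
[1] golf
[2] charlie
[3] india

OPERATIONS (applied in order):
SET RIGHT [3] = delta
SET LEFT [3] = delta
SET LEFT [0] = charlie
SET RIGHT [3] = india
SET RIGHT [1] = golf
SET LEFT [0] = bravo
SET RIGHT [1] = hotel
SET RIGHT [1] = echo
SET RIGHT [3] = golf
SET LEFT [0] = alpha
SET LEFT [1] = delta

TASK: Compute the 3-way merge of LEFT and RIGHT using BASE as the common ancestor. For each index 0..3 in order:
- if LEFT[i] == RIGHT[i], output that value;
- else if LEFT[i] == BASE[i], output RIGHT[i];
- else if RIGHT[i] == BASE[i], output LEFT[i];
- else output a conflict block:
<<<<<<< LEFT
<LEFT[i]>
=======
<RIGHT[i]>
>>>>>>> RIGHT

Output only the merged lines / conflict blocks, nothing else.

Final LEFT:  [alpha, delta, charlie, delta]
Final RIGHT: [charlie, echo, charlie, golf]
i=0: L=alpha, R=charlie=BASE -> take LEFT -> alpha
i=1: BASE=golf L=delta R=echo all differ -> CONFLICT
i=2: L=charlie R=charlie -> agree -> charlie
i=3: BASE=india L=delta R=golf all differ -> CONFLICT

Answer: alpha
<<<<<<< LEFT
delta
=======
echo
>>>>>>> RIGHT
charlie
<<<<<<< LEFT
delta
=======
golf
>>>>>>> RIGHT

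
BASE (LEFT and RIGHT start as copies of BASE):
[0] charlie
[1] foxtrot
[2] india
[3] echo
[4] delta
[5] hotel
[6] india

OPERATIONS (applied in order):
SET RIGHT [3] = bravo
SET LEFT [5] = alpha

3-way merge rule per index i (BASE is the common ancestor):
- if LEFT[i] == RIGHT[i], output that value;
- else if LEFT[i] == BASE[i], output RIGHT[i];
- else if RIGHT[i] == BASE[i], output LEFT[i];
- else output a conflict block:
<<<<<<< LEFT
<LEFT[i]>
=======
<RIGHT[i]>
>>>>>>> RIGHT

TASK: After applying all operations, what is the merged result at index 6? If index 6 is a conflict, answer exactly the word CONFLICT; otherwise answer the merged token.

Answer: india

Derivation:
Final LEFT:  [charlie, foxtrot, india, echo, delta, alpha, india]
Final RIGHT: [charlie, foxtrot, india, bravo, delta, hotel, india]
i=0: L=charlie R=charlie -> agree -> charlie
i=1: L=foxtrot R=foxtrot -> agree -> foxtrot
i=2: L=india R=india -> agree -> india
i=3: L=echo=BASE, R=bravo -> take RIGHT -> bravo
i=4: L=delta R=delta -> agree -> delta
i=5: L=alpha, R=hotel=BASE -> take LEFT -> alpha
i=6: L=india R=india -> agree -> india
Index 6 -> india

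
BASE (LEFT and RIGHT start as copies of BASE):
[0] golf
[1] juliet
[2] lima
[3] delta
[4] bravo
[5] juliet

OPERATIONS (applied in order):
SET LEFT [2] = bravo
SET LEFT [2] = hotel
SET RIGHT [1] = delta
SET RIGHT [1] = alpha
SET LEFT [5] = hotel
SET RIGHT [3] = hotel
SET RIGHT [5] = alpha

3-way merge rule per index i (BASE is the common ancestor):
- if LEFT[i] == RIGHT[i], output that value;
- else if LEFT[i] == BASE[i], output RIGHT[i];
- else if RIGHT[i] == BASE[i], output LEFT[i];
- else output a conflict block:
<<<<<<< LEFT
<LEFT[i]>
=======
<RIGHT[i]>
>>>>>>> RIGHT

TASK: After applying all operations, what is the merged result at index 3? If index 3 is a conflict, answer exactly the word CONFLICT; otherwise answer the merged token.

Answer: hotel

Derivation:
Final LEFT:  [golf, juliet, hotel, delta, bravo, hotel]
Final RIGHT: [golf, alpha, lima, hotel, bravo, alpha]
i=0: L=golf R=golf -> agree -> golf
i=1: L=juliet=BASE, R=alpha -> take RIGHT -> alpha
i=2: L=hotel, R=lima=BASE -> take LEFT -> hotel
i=3: L=delta=BASE, R=hotel -> take RIGHT -> hotel
i=4: L=bravo R=bravo -> agree -> bravo
i=5: BASE=juliet L=hotel R=alpha all differ -> CONFLICT
Index 3 -> hotel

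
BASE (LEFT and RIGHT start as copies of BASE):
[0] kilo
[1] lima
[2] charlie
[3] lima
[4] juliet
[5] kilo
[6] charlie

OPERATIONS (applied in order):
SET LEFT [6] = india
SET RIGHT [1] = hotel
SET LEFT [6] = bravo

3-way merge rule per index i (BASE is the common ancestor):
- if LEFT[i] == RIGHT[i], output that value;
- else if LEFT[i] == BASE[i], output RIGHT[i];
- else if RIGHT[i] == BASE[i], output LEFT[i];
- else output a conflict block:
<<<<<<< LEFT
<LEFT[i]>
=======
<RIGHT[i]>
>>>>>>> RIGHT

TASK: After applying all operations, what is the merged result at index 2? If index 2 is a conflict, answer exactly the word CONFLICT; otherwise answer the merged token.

Answer: charlie

Derivation:
Final LEFT:  [kilo, lima, charlie, lima, juliet, kilo, bravo]
Final RIGHT: [kilo, hotel, charlie, lima, juliet, kilo, charlie]
i=0: L=kilo R=kilo -> agree -> kilo
i=1: L=lima=BASE, R=hotel -> take RIGHT -> hotel
i=2: L=charlie R=charlie -> agree -> charlie
i=3: L=lima R=lima -> agree -> lima
i=4: L=juliet R=juliet -> agree -> juliet
i=5: L=kilo R=kilo -> agree -> kilo
i=6: L=bravo, R=charlie=BASE -> take LEFT -> bravo
Index 2 -> charlie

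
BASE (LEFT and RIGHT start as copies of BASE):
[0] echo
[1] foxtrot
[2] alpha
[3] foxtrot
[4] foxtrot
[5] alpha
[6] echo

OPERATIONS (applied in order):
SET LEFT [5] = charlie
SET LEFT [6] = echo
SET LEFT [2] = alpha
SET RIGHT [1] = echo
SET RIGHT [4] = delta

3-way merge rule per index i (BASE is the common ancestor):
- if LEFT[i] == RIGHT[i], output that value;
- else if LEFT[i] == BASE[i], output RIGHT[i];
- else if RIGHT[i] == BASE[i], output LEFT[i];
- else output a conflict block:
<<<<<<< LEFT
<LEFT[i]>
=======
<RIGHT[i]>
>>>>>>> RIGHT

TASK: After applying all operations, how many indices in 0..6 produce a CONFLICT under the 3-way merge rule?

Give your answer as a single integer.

Final LEFT:  [echo, foxtrot, alpha, foxtrot, foxtrot, charlie, echo]
Final RIGHT: [echo, echo, alpha, foxtrot, delta, alpha, echo]
i=0: L=echo R=echo -> agree -> echo
i=1: L=foxtrot=BASE, R=echo -> take RIGHT -> echo
i=2: L=alpha R=alpha -> agree -> alpha
i=3: L=foxtrot R=foxtrot -> agree -> foxtrot
i=4: L=foxtrot=BASE, R=delta -> take RIGHT -> delta
i=5: L=charlie, R=alpha=BASE -> take LEFT -> charlie
i=6: L=echo R=echo -> agree -> echo
Conflict count: 0

Answer: 0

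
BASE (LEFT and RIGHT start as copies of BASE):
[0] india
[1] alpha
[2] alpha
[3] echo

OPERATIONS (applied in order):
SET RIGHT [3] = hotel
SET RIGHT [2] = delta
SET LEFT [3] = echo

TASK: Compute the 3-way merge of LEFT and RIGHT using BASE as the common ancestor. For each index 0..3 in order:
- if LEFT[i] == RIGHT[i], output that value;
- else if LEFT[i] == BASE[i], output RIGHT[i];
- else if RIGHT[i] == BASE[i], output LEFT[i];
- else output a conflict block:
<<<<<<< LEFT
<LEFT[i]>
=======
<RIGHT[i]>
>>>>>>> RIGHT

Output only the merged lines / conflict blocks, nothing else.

Final LEFT:  [india, alpha, alpha, echo]
Final RIGHT: [india, alpha, delta, hotel]
i=0: L=india R=india -> agree -> india
i=1: L=alpha R=alpha -> agree -> alpha
i=2: L=alpha=BASE, R=delta -> take RIGHT -> delta
i=3: L=echo=BASE, R=hotel -> take RIGHT -> hotel

Answer: india
alpha
delta
hotel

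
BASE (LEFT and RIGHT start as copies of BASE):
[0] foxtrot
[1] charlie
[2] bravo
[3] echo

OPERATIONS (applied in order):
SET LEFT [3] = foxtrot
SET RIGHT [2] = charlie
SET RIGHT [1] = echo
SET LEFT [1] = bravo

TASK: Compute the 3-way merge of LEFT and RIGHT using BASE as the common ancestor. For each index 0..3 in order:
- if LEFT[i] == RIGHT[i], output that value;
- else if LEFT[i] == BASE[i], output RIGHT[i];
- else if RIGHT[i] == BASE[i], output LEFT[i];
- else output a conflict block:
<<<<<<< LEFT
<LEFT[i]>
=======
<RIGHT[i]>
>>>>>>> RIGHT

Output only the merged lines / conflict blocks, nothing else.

Final LEFT:  [foxtrot, bravo, bravo, foxtrot]
Final RIGHT: [foxtrot, echo, charlie, echo]
i=0: L=foxtrot R=foxtrot -> agree -> foxtrot
i=1: BASE=charlie L=bravo R=echo all differ -> CONFLICT
i=2: L=bravo=BASE, R=charlie -> take RIGHT -> charlie
i=3: L=foxtrot, R=echo=BASE -> take LEFT -> foxtrot

Answer: foxtrot
<<<<<<< LEFT
bravo
=======
echo
>>>>>>> RIGHT
charlie
foxtrot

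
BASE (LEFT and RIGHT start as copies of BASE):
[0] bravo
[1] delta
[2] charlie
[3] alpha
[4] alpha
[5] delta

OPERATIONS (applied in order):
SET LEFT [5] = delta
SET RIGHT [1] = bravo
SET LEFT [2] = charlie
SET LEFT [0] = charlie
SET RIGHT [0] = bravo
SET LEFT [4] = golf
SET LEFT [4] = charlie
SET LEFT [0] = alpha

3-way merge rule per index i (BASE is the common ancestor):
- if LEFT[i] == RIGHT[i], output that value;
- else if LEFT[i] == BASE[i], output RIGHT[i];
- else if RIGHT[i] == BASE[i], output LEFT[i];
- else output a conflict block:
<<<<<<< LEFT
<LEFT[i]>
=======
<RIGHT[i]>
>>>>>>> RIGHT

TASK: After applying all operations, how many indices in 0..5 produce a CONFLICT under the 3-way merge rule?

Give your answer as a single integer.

Answer: 0

Derivation:
Final LEFT:  [alpha, delta, charlie, alpha, charlie, delta]
Final RIGHT: [bravo, bravo, charlie, alpha, alpha, delta]
i=0: L=alpha, R=bravo=BASE -> take LEFT -> alpha
i=1: L=delta=BASE, R=bravo -> take RIGHT -> bravo
i=2: L=charlie R=charlie -> agree -> charlie
i=3: L=alpha R=alpha -> agree -> alpha
i=4: L=charlie, R=alpha=BASE -> take LEFT -> charlie
i=5: L=delta R=delta -> agree -> delta
Conflict count: 0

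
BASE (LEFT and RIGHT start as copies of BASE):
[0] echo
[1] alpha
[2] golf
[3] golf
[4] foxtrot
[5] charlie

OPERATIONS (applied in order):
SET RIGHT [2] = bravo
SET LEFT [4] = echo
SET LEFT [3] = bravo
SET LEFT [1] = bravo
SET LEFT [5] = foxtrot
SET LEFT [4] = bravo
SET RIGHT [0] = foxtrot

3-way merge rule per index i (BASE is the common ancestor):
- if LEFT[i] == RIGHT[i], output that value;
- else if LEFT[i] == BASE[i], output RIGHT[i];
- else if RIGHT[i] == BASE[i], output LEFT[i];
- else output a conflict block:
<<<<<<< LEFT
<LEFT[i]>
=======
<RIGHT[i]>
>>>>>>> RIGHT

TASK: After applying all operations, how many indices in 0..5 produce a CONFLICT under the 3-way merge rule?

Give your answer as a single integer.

Answer: 0

Derivation:
Final LEFT:  [echo, bravo, golf, bravo, bravo, foxtrot]
Final RIGHT: [foxtrot, alpha, bravo, golf, foxtrot, charlie]
i=0: L=echo=BASE, R=foxtrot -> take RIGHT -> foxtrot
i=1: L=bravo, R=alpha=BASE -> take LEFT -> bravo
i=2: L=golf=BASE, R=bravo -> take RIGHT -> bravo
i=3: L=bravo, R=golf=BASE -> take LEFT -> bravo
i=4: L=bravo, R=foxtrot=BASE -> take LEFT -> bravo
i=5: L=foxtrot, R=charlie=BASE -> take LEFT -> foxtrot
Conflict count: 0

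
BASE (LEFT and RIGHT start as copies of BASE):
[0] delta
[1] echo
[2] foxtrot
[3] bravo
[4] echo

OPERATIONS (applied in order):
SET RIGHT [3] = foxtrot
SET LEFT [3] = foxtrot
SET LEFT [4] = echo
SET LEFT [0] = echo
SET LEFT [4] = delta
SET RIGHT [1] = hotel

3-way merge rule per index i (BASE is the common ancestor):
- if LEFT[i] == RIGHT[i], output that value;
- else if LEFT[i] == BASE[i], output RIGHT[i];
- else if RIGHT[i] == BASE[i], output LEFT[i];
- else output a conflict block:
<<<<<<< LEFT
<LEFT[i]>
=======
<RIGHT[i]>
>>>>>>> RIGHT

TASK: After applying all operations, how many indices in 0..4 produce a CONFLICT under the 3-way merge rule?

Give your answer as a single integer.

Answer: 0

Derivation:
Final LEFT:  [echo, echo, foxtrot, foxtrot, delta]
Final RIGHT: [delta, hotel, foxtrot, foxtrot, echo]
i=0: L=echo, R=delta=BASE -> take LEFT -> echo
i=1: L=echo=BASE, R=hotel -> take RIGHT -> hotel
i=2: L=foxtrot R=foxtrot -> agree -> foxtrot
i=3: L=foxtrot R=foxtrot -> agree -> foxtrot
i=4: L=delta, R=echo=BASE -> take LEFT -> delta
Conflict count: 0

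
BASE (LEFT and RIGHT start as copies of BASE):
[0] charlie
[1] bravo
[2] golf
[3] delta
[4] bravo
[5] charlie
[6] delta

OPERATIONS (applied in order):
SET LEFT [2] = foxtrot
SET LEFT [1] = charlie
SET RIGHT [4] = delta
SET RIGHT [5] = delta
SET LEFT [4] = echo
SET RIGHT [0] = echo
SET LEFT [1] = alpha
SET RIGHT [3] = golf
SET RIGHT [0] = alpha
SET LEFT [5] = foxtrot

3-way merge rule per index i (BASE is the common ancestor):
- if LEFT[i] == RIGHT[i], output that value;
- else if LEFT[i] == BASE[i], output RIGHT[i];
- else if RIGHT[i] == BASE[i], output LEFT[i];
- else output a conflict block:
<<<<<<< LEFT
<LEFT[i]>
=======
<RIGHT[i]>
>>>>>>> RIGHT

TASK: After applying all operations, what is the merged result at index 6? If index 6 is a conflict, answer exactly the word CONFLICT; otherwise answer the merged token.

Final LEFT:  [charlie, alpha, foxtrot, delta, echo, foxtrot, delta]
Final RIGHT: [alpha, bravo, golf, golf, delta, delta, delta]
i=0: L=charlie=BASE, R=alpha -> take RIGHT -> alpha
i=1: L=alpha, R=bravo=BASE -> take LEFT -> alpha
i=2: L=foxtrot, R=golf=BASE -> take LEFT -> foxtrot
i=3: L=delta=BASE, R=golf -> take RIGHT -> golf
i=4: BASE=bravo L=echo R=delta all differ -> CONFLICT
i=5: BASE=charlie L=foxtrot R=delta all differ -> CONFLICT
i=6: L=delta R=delta -> agree -> delta
Index 6 -> delta

Answer: delta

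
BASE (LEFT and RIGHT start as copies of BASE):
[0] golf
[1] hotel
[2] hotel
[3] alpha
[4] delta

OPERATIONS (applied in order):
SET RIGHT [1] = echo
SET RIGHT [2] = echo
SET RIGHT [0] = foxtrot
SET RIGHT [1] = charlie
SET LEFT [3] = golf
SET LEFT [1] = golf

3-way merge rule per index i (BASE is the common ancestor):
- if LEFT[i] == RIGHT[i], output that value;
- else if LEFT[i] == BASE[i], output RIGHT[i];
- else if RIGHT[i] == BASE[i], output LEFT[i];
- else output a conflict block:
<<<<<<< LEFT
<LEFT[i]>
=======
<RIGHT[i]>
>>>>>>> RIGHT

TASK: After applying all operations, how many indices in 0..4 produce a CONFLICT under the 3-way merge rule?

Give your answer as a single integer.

Answer: 1

Derivation:
Final LEFT:  [golf, golf, hotel, golf, delta]
Final RIGHT: [foxtrot, charlie, echo, alpha, delta]
i=0: L=golf=BASE, R=foxtrot -> take RIGHT -> foxtrot
i=1: BASE=hotel L=golf R=charlie all differ -> CONFLICT
i=2: L=hotel=BASE, R=echo -> take RIGHT -> echo
i=3: L=golf, R=alpha=BASE -> take LEFT -> golf
i=4: L=delta R=delta -> agree -> delta
Conflict count: 1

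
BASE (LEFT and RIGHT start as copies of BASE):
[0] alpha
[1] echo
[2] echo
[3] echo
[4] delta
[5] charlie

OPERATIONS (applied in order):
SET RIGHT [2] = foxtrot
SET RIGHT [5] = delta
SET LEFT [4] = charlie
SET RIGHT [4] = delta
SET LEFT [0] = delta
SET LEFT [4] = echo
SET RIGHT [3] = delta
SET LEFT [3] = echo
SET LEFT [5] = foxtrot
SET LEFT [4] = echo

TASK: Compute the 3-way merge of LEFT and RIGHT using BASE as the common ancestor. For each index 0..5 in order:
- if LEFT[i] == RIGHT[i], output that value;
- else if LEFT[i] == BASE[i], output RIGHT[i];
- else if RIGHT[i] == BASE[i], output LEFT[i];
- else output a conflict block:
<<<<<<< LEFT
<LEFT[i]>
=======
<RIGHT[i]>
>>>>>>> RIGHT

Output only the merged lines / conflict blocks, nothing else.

Answer: delta
echo
foxtrot
delta
echo
<<<<<<< LEFT
foxtrot
=======
delta
>>>>>>> RIGHT

Derivation:
Final LEFT:  [delta, echo, echo, echo, echo, foxtrot]
Final RIGHT: [alpha, echo, foxtrot, delta, delta, delta]
i=0: L=delta, R=alpha=BASE -> take LEFT -> delta
i=1: L=echo R=echo -> agree -> echo
i=2: L=echo=BASE, R=foxtrot -> take RIGHT -> foxtrot
i=3: L=echo=BASE, R=delta -> take RIGHT -> delta
i=4: L=echo, R=delta=BASE -> take LEFT -> echo
i=5: BASE=charlie L=foxtrot R=delta all differ -> CONFLICT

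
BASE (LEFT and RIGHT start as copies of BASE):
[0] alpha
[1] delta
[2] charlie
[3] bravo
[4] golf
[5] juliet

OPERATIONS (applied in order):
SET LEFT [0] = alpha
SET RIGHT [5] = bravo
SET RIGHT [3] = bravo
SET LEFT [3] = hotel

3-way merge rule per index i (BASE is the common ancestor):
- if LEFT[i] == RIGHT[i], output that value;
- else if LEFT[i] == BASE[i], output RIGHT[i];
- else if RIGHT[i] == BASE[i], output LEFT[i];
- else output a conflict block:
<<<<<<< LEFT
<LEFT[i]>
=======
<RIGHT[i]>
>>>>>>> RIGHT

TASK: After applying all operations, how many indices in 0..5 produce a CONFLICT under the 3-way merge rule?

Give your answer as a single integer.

Answer: 0

Derivation:
Final LEFT:  [alpha, delta, charlie, hotel, golf, juliet]
Final RIGHT: [alpha, delta, charlie, bravo, golf, bravo]
i=0: L=alpha R=alpha -> agree -> alpha
i=1: L=delta R=delta -> agree -> delta
i=2: L=charlie R=charlie -> agree -> charlie
i=3: L=hotel, R=bravo=BASE -> take LEFT -> hotel
i=4: L=golf R=golf -> agree -> golf
i=5: L=juliet=BASE, R=bravo -> take RIGHT -> bravo
Conflict count: 0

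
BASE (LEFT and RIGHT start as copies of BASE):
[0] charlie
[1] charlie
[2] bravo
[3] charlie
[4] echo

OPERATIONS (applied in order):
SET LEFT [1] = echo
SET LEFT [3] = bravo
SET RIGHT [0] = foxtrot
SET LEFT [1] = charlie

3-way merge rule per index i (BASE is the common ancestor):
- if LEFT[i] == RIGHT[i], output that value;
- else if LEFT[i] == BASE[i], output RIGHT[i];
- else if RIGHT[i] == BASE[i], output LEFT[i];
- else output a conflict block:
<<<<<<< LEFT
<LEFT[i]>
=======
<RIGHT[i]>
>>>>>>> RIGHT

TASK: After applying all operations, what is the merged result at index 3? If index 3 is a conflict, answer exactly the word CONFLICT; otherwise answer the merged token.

Final LEFT:  [charlie, charlie, bravo, bravo, echo]
Final RIGHT: [foxtrot, charlie, bravo, charlie, echo]
i=0: L=charlie=BASE, R=foxtrot -> take RIGHT -> foxtrot
i=1: L=charlie R=charlie -> agree -> charlie
i=2: L=bravo R=bravo -> agree -> bravo
i=3: L=bravo, R=charlie=BASE -> take LEFT -> bravo
i=4: L=echo R=echo -> agree -> echo
Index 3 -> bravo

Answer: bravo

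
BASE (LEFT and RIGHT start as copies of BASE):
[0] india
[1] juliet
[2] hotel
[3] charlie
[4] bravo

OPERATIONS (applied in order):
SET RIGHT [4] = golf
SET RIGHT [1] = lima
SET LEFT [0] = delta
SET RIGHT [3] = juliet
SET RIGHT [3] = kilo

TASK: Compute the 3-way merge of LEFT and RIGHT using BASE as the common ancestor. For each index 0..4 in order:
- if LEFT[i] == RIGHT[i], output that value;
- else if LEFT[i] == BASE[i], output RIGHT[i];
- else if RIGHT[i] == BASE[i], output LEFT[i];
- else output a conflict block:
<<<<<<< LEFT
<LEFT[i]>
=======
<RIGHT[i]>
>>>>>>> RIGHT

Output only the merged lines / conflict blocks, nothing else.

Final LEFT:  [delta, juliet, hotel, charlie, bravo]
Final RIGHT: [india, lima, hotel, kilo, golf]
i=0: L=delta, R=india=BASE -> take LEFT -> delta
i=1: L=juliet=BASE, R=lima -> take RIGHT -> lima
i=2: L=hotel R=hotel -> agree -> hotel
i=3: L=charlie=BASE, R=kilo -> take RIGHT -> kilo
i=4: L=bravo=BASE, R=golf -> take RIGHT -> golf

Answer: delta
lima
hotel
kilo
golf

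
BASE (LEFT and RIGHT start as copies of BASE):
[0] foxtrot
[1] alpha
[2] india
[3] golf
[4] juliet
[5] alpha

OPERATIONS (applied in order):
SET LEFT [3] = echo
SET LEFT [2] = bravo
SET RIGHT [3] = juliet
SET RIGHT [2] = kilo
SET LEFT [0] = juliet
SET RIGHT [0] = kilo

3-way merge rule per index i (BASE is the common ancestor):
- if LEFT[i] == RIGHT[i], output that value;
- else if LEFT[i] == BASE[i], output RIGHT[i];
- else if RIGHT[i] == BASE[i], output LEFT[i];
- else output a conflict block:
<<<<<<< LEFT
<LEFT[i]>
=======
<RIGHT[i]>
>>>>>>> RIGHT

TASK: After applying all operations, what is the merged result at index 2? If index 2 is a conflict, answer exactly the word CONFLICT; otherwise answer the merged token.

Answer: CONFLICT

Derivation:
Final LEFT:  [juliet, alpha, bravo, echo, juliet, alpha]
Final RIGHT: [kilo, alpha, kilo, juliet, juliet, alpha]
i=0: BASE=foxtrot L=juliet R=kilo all differ -> CONFLICT
i=1: L=alpha R=alpha -> agree -> alpha
i=2: BASE=india L=bravo R=kilo all differ -> CONFLICT
i=3: BASE=golf L=echo R=juliet all differ -> CONFLICT
i=4: L=juliet R=juliet -> agree -> juliet
i=5: L=alpha R=alpha -> agree -> alpha
Index 2 -> CONFLICT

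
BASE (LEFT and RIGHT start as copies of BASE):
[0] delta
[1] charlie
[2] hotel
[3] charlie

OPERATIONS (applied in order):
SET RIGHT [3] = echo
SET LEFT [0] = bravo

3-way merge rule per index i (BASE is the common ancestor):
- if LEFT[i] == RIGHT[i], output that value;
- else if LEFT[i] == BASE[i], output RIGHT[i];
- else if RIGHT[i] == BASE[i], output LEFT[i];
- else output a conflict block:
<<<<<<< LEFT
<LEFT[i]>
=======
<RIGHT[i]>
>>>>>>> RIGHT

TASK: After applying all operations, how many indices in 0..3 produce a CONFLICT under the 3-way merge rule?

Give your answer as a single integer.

Answer: 0

Derivation:
Final LEFT:  [bravo, charlie, hotel, charlie]
Final RIGHT: [delta, charlie, hotel, echo]
i=0: L=bravo, R=delta=BASE -> take LEFT -> bravo
i=1: L=charlie R=charlie -> agree -> charlie
i=2: L=hotel R=hotel -> agree -> hotel
i=3: L=charlie=BASE, R=echo -> take RIGHT -> echo
Conflict count: 0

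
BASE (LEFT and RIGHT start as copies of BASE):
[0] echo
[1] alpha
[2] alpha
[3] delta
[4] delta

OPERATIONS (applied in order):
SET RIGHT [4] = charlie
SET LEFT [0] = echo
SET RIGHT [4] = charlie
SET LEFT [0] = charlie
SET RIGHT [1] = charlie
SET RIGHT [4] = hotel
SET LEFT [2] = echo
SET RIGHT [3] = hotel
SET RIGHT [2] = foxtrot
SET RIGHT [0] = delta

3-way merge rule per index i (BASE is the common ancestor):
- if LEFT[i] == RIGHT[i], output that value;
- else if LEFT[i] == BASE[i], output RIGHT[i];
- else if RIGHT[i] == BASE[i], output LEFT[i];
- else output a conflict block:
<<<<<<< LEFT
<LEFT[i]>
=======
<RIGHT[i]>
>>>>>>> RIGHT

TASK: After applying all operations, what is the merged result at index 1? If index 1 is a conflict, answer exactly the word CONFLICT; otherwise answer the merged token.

Answer: charlie

Derivation:
Final LEFT:  [charlie, alpha, echo, delta, delta]
Final RIGHT: [delta, charlie, foxtrot, hotel, hotel]
i=0: BASE=echo L=charlie R=delta all differ -> CONFLICT
i=1: L=alpha=BASE, R=charlie -> take RIGHT -> charlie
i=2: BASE=alpha L=echo R=foxtrot all differ -> CONFLICT
i=3: L=delta=BASE, R=hotel -> take RIGHT -> hotel
i=4: L=delta=BASE, R=hotel -> take RIGHT -> hotel
Index 1 -> charlie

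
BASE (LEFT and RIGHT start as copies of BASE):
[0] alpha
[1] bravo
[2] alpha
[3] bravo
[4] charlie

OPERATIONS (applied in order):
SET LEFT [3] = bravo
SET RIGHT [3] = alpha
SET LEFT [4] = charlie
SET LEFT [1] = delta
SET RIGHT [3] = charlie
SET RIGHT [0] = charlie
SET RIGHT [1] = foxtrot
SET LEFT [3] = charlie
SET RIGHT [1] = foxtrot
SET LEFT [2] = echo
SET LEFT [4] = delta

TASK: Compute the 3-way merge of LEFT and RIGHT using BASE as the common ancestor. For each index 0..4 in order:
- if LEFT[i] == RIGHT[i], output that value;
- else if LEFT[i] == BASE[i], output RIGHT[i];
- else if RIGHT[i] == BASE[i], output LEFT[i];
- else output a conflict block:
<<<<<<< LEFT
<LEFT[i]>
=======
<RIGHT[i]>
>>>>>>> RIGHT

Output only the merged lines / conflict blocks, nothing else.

Answer: charlie
<<<<<<< LEFT
delta
=======
foxtrot
>>>>>>> RIGHT
echo
charlie
delta

Derivation:
Final LEFT:  [alpha, delta, echo, charlie, delta]
Final RIGHT: [charlie, foxtrot, alpha, charlie, charlie]
i=0: L=alpha=BASE, R=charlie -> take RIGHT -> charlie
i=1: BASE=bravo L=delta R=foxtrot all differ -> CONFLICT
i=2: L=echo, R=alpha=BASE -> take LEFT -> echo
i=3: L=charlie R=charlie -> agree -> charlie
i=4: L=delta, R=charlie=BASE -> take LEFT -> delta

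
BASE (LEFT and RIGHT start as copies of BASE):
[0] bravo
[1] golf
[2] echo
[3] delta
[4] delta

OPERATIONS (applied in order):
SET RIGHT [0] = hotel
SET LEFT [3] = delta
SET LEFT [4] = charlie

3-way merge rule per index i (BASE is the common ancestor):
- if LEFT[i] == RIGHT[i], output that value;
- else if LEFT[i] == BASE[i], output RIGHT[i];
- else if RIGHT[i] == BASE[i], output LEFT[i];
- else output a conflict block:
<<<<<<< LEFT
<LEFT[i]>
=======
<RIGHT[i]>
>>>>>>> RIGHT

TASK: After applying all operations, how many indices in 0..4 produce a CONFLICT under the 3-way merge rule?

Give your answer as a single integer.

Answer: 0

Derivation:
Final LEFT:  [bravo, golf, echo, delta, charlie]
Final RIGHT: [hotel, golf, echo, delta, delta]
i=0: L=bravo=BASE, R=hotel -> take RIGHT -> hotel
i=1: L=golf R=golf -> agree -> golf
i=2: L=echo R=echo -> agree -> echo
i=3: L=delta R=delta -> agree -> delta
i=4: L=charlie, R=delta=BASE -> take LEFT -> charlie
Conflict count: 0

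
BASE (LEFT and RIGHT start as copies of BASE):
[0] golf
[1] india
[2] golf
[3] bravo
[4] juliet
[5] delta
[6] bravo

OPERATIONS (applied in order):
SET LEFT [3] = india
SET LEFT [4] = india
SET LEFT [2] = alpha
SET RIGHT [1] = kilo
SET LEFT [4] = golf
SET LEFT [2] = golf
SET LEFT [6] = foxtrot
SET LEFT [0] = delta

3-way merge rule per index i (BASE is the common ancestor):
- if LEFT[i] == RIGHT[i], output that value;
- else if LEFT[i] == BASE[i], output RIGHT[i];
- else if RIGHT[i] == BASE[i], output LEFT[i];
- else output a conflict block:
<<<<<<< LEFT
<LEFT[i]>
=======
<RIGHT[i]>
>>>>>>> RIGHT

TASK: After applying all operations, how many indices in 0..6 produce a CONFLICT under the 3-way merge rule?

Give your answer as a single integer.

Final LEFT:  [delta, india, golf, india, golf, delta, foxtrot]
Final RIGHT: [golf, kilo, golf, bravo, juliet, delta, bravo]
i=0: L=delta, R=golf=BASE -> take LEFT -> delta
i=1: L=india=BASE, R=kilo -> take RIGHT -> kilo
i=2: L=golf R=golf -> agree -> golf
i=3: L=india, R=bravo=BASE -> take LEFT -> india
i=4: L=golf, R=juliet=BASE -> take LEFT -> golf
i=5: L=delta R=delta -> agree -> delta
i=6: L=foxtrot, R=bravo=BASE -> take LEFT -> foxtrot
Conflict count: 0

Answer: 0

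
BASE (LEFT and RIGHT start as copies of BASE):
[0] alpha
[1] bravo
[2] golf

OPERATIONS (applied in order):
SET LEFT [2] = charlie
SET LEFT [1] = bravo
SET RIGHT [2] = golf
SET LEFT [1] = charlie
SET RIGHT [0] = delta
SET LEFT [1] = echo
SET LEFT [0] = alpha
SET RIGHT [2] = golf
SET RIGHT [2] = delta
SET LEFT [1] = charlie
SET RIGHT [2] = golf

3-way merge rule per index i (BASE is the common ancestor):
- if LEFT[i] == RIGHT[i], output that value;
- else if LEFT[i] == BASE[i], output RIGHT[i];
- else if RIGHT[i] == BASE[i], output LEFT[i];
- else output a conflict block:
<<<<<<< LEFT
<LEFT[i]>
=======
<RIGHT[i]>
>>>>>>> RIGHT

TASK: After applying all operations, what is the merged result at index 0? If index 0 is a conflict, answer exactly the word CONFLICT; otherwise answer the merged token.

Final LEFT:  [alpha, charlie, charlie]
Final RIGHT: [delta, bravo, golf]
i=0: L=alpha=BASE, R=delta -> take RIGHT -> delta
i=1: L=charlie, R=bravo=BASE -> take LEFT -> charlie
i=2: L=charlie, R=golf=BASE -> take LEFT -> charlie
Index 0 -> delta

Answer: delta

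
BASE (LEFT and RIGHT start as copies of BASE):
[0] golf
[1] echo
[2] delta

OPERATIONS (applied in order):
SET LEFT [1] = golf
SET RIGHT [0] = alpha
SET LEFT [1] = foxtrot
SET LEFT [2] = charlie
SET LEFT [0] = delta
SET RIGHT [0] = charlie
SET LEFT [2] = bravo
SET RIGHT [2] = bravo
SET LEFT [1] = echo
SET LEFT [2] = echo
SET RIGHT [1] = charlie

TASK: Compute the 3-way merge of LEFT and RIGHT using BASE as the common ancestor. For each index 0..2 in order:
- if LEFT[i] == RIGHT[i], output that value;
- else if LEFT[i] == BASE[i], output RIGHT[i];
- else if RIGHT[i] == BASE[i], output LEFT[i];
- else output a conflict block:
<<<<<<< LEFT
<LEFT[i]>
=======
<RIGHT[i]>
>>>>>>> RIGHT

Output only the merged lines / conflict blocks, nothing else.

Final LEFT:  [delta, echo, echo]
Final RIGHT: [charlie, charlie, bravo]
i=0: BASE=golf L=delta R=charlie all differ -> CONFLICT
i=1: L=echo=BASE, R=charlie -> take RIGHT -> charlie
i=2: BASE=delta L=echo R=bravo all differ -> CONFLICT

Answer: <<<<<<< LEFT
delta
=======
charlie
>>>>>>> RIGHT
charlie
<<<<<<< LEFT
echo
=======
bravo
>>>>>>> RIGHT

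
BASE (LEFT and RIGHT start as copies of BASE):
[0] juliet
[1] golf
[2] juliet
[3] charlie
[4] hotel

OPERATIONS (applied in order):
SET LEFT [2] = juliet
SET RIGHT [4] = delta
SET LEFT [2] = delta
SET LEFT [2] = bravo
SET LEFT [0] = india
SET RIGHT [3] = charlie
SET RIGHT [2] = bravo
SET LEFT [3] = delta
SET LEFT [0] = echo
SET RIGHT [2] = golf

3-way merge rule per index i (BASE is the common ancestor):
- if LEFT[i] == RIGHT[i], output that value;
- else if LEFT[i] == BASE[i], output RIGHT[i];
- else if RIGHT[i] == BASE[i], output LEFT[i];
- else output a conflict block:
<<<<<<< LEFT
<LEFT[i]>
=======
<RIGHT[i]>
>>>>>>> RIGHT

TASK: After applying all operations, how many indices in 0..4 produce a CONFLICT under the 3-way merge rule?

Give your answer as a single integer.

Final LEFT:  [echo, golf, bravo, delta, hotel]
Final RIGHT: [juliet, golf, golf, charlie, delta]
i=0: L=echo, R=juliet=BASE -> take LEFT -> echo
i=1: L=golf R=golf -> agree -> golf
i=2: BASE=juliet L=bravo R=golf all differ -> CONFLICT
i=3: L=delta, R=charlie=BASE -> take LEFT -> delta
i=4: L=hotel=BASE, R=delta -> take RIGHT -> delta
Conflict count: 1

Answer: 1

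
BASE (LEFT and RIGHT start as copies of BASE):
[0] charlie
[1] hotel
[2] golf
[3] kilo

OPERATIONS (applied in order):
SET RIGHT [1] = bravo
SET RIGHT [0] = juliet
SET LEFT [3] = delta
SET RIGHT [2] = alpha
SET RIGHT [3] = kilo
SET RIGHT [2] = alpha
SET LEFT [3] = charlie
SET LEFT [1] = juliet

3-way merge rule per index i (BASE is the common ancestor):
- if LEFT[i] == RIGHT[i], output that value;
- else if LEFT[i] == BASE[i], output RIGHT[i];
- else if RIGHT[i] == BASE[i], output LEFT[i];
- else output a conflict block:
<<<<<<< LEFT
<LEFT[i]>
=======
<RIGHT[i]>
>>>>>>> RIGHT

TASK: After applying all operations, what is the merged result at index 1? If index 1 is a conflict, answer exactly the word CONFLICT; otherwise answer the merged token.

Final LEFT:  [charlie, juliet, golf, charlie]
Final RIGHT: [juliet, bravo, alpha, kilo]
i=0: L=charlie=BASE, R=juliet -> take RIGHT -> juliet
i=1: BASE=hotel L=juliet R=bravo all differ -> CONFLICT
i=2: L=golf=BASE, R=alpha -> take RIGHT -> alpha
i=3: L=charlie, R=kilo=BASE -> take LEFT -> charlie
Index 1 -> CONFLICT

Answer: CONFLICT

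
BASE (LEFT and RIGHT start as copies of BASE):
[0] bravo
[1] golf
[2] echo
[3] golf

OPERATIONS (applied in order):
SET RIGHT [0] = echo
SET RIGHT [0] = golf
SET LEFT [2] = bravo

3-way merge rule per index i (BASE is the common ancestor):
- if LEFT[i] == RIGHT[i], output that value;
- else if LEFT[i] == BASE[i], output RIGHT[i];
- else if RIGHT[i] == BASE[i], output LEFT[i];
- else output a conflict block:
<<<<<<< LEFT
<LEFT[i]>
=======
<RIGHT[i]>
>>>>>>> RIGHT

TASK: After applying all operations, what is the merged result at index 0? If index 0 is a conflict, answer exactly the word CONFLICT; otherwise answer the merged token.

Final LEFT:  [bravo, golf, bravo, golf]
Final RIGHT: [golf, golf, echo, golf]
i=0: L=bravo=BASE, R=golf -> take RIGHT -> golf
i=1: L=golf R=golf -> agree -> golf
i=2: L=bravo, R=echo=BASE -> take LEFT -> bravo
i=3: L=golf R=golf -> agree -> golf
Index 0 -> golf

Answer: golf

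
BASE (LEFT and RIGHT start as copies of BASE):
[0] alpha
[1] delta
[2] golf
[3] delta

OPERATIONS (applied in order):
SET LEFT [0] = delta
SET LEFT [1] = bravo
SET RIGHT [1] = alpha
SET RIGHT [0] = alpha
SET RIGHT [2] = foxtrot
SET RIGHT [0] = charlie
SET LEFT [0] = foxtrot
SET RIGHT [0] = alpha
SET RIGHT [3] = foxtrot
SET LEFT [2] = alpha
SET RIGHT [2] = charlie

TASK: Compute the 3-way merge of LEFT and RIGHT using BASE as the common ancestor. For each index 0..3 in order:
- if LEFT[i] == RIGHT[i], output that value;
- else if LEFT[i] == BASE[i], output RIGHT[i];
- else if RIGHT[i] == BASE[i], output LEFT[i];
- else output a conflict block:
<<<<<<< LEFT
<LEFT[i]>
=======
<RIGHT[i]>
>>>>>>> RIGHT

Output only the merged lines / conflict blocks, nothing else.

Answer: foxtrot
<<<<<<< LEFT
bravo
=======
alpha
>>>>>>> RIGHT
<<<<<<< LEFT
alpha
=======
charlie
>>>>>>> RIGHT
foxtrot

Derivation:
Final LEFT:  [foxtrot, bravo, alpha, delta]
Final RIGHT: [alpha, alpha, charlie, foxtrot]
i=0: L=foxtrot, R=alpha=BASE -> take LEFT -> foxtrot
i=1: BASE=delta L=bravo R=alpha all differ -> CONFLICT
i=2: BASE=golf L=alpha R=charlie all differ -> CONFLICT
i=3: L=delta=BASE, R=foxtrot -> take RIGHT -> foxtrot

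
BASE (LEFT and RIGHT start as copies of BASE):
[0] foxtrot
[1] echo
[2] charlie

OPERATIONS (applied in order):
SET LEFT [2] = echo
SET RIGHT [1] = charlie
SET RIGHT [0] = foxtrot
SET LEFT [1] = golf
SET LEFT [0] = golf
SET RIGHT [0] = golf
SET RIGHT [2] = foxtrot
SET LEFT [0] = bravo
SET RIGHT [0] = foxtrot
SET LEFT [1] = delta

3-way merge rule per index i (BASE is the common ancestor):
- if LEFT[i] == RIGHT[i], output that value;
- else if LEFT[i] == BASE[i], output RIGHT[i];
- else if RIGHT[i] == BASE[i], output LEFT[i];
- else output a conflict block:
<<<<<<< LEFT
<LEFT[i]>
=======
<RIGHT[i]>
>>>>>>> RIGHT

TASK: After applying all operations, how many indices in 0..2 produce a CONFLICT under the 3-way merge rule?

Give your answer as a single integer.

Final LEFT:  [bravo, delta, echo]
Final RIGHT: [foxtrot, charlie, foxtrot]
i=0: L=bravo, R=foxtrot=BASE -> take LEFT -> bravo
i=1: BASE=echo L=delta R=charlie all differ -> CONFLICT
i=2: BASE=charlie L=echo R=foxtrot all differ -> CONFLICT
Conflict count: 2

Answer: 2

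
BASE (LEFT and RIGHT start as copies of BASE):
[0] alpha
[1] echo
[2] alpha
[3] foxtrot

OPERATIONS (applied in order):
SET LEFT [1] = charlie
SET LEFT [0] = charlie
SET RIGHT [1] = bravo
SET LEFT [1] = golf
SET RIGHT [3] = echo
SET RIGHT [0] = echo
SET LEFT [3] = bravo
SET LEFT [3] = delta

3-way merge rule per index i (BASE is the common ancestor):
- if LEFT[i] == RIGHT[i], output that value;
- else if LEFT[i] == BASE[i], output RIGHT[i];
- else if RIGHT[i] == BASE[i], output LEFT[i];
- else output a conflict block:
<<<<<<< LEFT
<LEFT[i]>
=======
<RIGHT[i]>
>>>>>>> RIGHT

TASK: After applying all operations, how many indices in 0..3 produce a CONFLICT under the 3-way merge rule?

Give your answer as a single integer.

Answer: 3

Derivation:
Final LEFT:  [charlie, golf, alpha, delta]
Final RIGHT: [echo, bravo, alpha, echo]
i=0: BASE=alpha L=charlie R=echo all differ -> CONFLICT
i=1: BASE=echo L=golf R=bravo all differ -> CONFLICT
i=2: L=alpha R=alpha -> agree -> alpha
i=3: BASE=foxtrot L=delta R=echo all differ -> CONFLICT
Conflict count: 3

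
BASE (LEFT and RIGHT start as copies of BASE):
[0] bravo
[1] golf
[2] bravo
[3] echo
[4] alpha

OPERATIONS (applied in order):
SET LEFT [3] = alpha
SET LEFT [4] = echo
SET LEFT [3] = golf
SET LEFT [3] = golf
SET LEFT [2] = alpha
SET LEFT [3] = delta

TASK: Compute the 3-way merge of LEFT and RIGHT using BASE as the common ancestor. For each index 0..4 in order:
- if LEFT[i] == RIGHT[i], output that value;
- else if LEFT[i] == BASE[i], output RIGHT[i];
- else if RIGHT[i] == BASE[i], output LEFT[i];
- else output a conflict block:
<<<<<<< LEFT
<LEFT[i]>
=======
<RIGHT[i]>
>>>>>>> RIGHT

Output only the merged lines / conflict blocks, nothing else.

Answer: bravo
golf
alpha
delta
echo

Derivation:
Final LEFT:  [bravo, golf, alpha, delta, echo]
Final RIGHT: [bravo, golf, bravo, echo, alpha]
i=0: L=bravo R=bravo -> agree -> bravo
i=1: L=golf R=golf -> agree -> golf
i=2: L=alpha, R=bravo=BASE -> take LEFT -> alpha
i=3: L=delta, R=echo=BASE -> take LEFT -> delta
i=4: L=echo, R=alpha=BASE -> take LEFT -> echo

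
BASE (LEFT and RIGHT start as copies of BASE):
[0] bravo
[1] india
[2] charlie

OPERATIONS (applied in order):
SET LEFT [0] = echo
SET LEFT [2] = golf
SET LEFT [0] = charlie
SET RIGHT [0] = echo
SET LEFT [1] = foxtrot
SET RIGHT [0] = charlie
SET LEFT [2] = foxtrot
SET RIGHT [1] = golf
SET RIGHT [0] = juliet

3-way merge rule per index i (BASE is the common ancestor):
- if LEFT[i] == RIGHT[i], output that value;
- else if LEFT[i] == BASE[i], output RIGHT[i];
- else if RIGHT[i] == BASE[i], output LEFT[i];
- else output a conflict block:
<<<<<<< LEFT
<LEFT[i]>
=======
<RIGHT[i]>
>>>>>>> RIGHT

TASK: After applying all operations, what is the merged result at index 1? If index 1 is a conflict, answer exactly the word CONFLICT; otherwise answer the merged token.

Answer: CONFLICT

Derivation:
Final LEFT:  [charlie, foxtrot, foxtrot]
Final RIGHT: [juliet, golf, charlie]
i=0: BASE=bravo L=charlie R=juliet all differ -> CONFLICT
i=1: BASE=india L=foxtrot R=golf all differ -> CONFLICT
i=2: L=foxtrot, R=charlie=BASE -> take LEFT -> foxtrot
Index 1 -> CONFLICT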